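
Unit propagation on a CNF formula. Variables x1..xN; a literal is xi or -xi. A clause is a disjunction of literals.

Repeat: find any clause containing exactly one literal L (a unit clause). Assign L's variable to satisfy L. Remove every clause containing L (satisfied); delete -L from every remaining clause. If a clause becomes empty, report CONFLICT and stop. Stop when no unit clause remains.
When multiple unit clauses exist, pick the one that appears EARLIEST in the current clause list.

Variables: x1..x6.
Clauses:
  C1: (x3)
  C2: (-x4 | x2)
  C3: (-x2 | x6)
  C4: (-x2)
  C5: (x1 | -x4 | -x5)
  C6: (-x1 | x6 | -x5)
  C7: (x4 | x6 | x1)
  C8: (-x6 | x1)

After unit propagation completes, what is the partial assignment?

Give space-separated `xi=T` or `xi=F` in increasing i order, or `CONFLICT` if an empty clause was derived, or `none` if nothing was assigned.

Answer: x2=F x3=T x4=F

Derivation:
unit clause [3] forces x3=T; simplify:
  satisfied 1 clause(s); 7 remain; assigned so far: [3]
unit clause [-2] forces x2=F; simplify:
  drop 2 from [-4, 2] -> [-4]
  satisfied 2 clause(s); 5 remain; assigned so far: [2, 3]
unit clause [-4] forces x4=F; simplify:
  drop 4 from [4, 6, 1] -> [6, 1]
  satisfied 2 clause(s); 3 remain; assigned so far: [2, 3, 4]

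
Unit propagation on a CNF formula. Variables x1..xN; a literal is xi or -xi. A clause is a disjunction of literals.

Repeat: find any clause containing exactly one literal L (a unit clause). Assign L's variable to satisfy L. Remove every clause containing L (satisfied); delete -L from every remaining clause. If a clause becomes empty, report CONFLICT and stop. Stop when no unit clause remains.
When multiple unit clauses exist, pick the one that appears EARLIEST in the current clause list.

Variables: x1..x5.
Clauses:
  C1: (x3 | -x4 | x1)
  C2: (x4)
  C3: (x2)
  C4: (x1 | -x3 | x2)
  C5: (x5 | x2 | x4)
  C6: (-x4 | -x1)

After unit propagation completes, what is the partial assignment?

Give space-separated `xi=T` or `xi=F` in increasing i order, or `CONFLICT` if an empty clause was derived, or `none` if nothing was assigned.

unit clause [4] forces x4=T; simplify:
  drop -4 from [3, -4, 1] -> [3, 1]
  drop -4 from [-4, -1] -> [-1]
  satisfied 2 clause(s); 4 remain; assigned so far: [4]
unit clause [2] forces x2=T; simplify:
  satisfied 2 clause(s); 2 remain; assigned so far: [2, 4]
unit clause [-1] forces x1=F; simplify:
  drop 1 from [3, 1] -> [3]
  satisfied 1 clause(s); 1 remain; assigned so far: [1, 2, 4]
unit clause [3] forces x3=T; simplify:
  satisfied 1 clause(s); 0 remain; assigned so far: [1, 2, 3, 4]

Answer: x1=F x2=T x3=T x4=T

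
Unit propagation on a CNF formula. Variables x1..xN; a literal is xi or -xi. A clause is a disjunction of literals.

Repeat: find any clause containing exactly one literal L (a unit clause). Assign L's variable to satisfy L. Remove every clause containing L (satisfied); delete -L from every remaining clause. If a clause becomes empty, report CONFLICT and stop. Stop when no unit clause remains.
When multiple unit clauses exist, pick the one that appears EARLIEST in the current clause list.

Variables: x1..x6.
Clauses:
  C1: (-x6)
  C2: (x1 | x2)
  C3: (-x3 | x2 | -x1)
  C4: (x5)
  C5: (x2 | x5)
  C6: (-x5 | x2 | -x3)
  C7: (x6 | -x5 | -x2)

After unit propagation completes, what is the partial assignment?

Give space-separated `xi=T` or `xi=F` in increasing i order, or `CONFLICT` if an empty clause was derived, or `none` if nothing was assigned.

Answer: x1=T x2=F x3=F x5=T x6=F

Derivation:
unit clause [-6] forces x6=F; simplify:
  drop 6 from [6, -5, -2] -> [-5, -2]
  satisfied 1 clause(s); 6 remain; assigned so far: [6]
unit clause [5] forces x5=T; simplify:
  drop -5 from [-5, 2, -3] -> [2, -3]
  drop -5 from [-5, -2] -> [-2]
  satisfied 2 clause(s); 4 remain; assigned so far: [5, 6]
unit clause [-2] forces x2=F; simplify:
  drop 2 from [1, 2] -> [1]
  drop 2 from [-3, 2, -1] -> [-3, -1]
  drop 2 from [2, -3] -> [-3]
  satisfied 1 clause(s); 3 remain; assigned so far: [2, 5, 6]
unit clause [1] forces x1=T; simplify:
  drop -1 from [-3, -1] -> [-3]
  satisfied 1 clause(s); 2 remain; assigned so far: [1, 2, 5, 6]
unit clause [-3] forces x3=F; simplify:
  satisfied 2 clause(s); 0 remain; assigned so far: [1, 2, 3, 5, 6]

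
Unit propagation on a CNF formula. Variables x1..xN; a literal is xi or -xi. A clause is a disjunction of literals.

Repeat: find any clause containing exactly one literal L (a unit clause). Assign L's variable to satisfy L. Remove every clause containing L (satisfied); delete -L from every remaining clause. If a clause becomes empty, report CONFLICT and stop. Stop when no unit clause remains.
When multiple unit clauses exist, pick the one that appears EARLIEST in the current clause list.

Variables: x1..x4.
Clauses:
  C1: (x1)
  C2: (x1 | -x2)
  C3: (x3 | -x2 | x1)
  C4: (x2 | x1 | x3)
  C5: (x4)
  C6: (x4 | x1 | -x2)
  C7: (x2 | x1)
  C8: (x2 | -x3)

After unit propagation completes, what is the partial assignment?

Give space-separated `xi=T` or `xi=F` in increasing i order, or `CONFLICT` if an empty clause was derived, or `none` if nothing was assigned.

unit clause [1] forces x1=T; simplify:
  satisfied 6 clause(s); 2 remain; assigned so far: [1]
unit clause [4] forces x4=T; simplify:
  satisfied 1 clause(s); 1 remain; assigned so far: [1, 4]

Answer: x1=T x4=T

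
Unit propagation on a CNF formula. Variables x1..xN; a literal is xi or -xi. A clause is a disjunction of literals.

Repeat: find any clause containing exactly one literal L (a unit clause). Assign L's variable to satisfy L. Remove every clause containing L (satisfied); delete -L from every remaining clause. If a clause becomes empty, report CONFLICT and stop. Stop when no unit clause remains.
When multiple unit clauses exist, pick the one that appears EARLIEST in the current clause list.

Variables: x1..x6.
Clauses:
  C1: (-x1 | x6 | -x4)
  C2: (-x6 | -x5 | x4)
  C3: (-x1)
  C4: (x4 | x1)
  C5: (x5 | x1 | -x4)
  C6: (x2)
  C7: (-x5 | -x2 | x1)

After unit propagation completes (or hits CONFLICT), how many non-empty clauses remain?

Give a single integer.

Answer: 0

Derivation:
unit clause [-1] forces x1=F; simplify:
  drop 1 from [4, 1] -> [4]
  drop 1 from [5, 1, -4] -> [5, -4]
  drop 1 from [-5, -2, 1] -> [-5, -2]
  satisfied 2 clause(s); 5 remain; assigned so far: [1]
unit clause [4] forces x4=T; simplify:
  drop -4 from [5, -4] -> [5]
  satisfied 2 clause(s); 3 remain; assigned so far: [1, 4]
unit clause [5] forces x5=T; simplify:
  drop -5 from [-5, -2] -> [-2]
  satisfied 1 clause(s); 2 remain; assigned so far: [1, 4, 5]
unit clause [2] forces x2=T; simplify:
  drop -2 from [-2] -> [] (empty!)
  satisfied 1 clause(s); 1 remain; assigned so far: [1, 2, 4, 5]
CONFLICT (empty clause)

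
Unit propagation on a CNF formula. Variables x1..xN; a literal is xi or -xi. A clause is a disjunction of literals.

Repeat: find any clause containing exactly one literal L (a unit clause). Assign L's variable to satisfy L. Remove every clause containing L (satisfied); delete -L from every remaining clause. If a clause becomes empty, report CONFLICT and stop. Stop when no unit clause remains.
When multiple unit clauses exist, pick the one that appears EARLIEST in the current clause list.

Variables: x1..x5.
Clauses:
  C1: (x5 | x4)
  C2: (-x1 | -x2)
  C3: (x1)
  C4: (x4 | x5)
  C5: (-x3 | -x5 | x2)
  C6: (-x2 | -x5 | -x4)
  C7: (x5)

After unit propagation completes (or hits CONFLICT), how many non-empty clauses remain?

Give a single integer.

Answer: 0

Derivation:
unit clause [1] forces x1=T; simplify:
  drop -1 from [-1, -2] -> [-2]
  satisfied 1 clause(s); 6 remain; assigned so far: [1]
unit clause [-2] forces x2=F; simplify:
  drop 2 from [-3, -5, 2] -> [-3, -5]
  satisfied 2 clause(s); 4 remain; assigned so far: [1, 2]
unit clause [5] forces x5=T; simplify:
  drop -5 from [-3, -5] -> [-3]
  satisfied 3 clause(s); 1 remain; assigned so far: [1, 2, 5]
unit clause [-3] forces x3=F; simplify:
  satisfied 1 clause(s); 0 remain; assigned so far: [1, 2, 3, 5]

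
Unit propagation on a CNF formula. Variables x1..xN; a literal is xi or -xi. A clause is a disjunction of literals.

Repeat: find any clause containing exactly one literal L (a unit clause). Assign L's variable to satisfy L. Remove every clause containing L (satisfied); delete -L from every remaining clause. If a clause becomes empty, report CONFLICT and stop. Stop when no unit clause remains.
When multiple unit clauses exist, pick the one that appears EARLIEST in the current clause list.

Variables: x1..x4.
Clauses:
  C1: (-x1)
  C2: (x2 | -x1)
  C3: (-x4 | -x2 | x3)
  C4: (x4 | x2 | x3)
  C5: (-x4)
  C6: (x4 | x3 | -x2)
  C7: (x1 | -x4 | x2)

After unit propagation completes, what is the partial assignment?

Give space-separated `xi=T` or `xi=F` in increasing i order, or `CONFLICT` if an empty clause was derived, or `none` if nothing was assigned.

unit clause [-1] forces x1=F; simplify:
  drop 1 from [1, -4, 2] -> [-4, 2]
  satisfied 2 clause(s); 5 remain; assigned so far: [1]
unit clause [-4] forces x4=F; simplify:
  drop 4 from [4, 2, 3] -> [2, 3]
  drop 4 from [4, 3, -2] -> [3, -2]
  satisfied 3 clause(s); 2 remain; assigned so far: [1, 4]

Answer: x1=F x4=F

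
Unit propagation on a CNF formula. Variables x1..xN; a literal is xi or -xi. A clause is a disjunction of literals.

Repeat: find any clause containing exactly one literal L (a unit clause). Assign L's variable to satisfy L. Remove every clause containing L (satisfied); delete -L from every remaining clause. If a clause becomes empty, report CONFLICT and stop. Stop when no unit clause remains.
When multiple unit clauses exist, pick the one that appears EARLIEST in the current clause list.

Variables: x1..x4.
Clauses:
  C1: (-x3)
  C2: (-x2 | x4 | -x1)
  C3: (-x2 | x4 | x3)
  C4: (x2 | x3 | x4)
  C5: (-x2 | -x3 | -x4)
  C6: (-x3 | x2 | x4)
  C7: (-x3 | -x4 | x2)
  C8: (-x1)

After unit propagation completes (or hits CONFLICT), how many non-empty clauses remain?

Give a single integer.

Answer: 2

Derivation:
unit clause [-3] forces x3=F; simplify:
  drop 3 from [-2, 4, 3] -> [-2, 4]
  drop 3 from [2, 3, 4] -> [2, 4]
  satisfied 4 clause(s); 4 remain; assigned so far: [3]
unit clause [-1] forces x1=F; simplify:
  satisfied 2 clause(s); 2 remain; assigned so far: [1, 3]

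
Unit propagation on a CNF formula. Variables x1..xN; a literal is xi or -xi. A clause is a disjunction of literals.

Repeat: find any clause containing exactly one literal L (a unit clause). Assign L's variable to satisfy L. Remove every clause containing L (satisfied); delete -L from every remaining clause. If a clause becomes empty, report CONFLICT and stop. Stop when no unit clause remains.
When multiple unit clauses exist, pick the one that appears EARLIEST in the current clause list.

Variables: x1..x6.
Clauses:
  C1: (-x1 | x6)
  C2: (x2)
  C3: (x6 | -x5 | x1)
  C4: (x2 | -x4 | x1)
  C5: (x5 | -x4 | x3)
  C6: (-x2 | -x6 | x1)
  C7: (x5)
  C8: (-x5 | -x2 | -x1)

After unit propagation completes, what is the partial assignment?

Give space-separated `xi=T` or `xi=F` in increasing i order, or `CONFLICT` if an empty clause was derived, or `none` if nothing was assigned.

Answer: CONFLICT

Derivation:
unit clause [2] forces x2=T; simplify:
  drop -2 from [-2, -6, 1] -> [-6, 1]
  drop -2 from [-5, -2, -1] -> [-5, -1]
  satisfied 2 clause(s); 6 remain; assigned so far: [2]
unit clause [5] forces x5=T; simplify:
  drop -5 from [6, -5, 1] -> [6, 1]
  drop -5 from [-5, -1] -> [-1]
  satisfied 2 clause(s); 4 remain; assigned so far: [2, 5]
unit clause [-1] forces x1=F; simplify:
  drop 1 from [6, 1] -> [6]
  drop 1 from [-6, 1] -> [-6]
  satisfied 2 clause(s); 2 remain; assigned so far: [1, 2, 5]
unit clause [6] forces x6=T; simplify:
  drop -6 from [-6] -> [] (empty!)
  satisfied 1 clause(s); 1 remain; assigned so far: [1, 2, 5, 6]
CONFLICT (empty clause)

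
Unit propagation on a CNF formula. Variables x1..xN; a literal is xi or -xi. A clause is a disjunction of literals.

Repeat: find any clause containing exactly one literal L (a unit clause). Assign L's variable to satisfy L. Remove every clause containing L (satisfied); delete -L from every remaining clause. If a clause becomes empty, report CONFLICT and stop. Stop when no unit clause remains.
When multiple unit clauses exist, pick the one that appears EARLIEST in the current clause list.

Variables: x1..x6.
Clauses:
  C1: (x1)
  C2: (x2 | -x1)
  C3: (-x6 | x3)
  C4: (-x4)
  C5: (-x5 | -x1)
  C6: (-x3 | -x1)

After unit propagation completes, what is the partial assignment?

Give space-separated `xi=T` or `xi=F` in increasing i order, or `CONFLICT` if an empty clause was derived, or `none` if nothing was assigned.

unit clause [1] forces x1=T; simplify:
  drop -1 from [2, -1] -> [2]
  drop -1 from [-5, -1] -> [-5]
  drop -1 from [-3, -1] -> [-3]
  satisfied 1 clause(s); 5 remain; assigned so far: [1]
unit clause [2] forces x2=T; simplify:
  satisfied 1 clause(s); 4 remain; assigned so far: [1, 2]
unit clause [-4] forces x4=F; simplify:
  satisfied 1 clause(s); 3 remain; assigned so far: [1, 2, 4]
unit clause [-5] forces x5=F; simplify:
  satisfied 1 clause(s); 2 remain; assigned so far: [1, 2, 4, 5]
unit clause [-3] forces x3=F; simplify:
  drop 3 from [-6, 3] -> [-6]
  satisfied 1 clause(s); 1 remain; assigned so far: [1, 2, 3, 4, 5]
unit clause [-6] forces x6=F; simplify:
  satisfied 1 clause(s); 0 remain; assigned so far: [1, 2, 3, 4, 5, 6]

Answer: x1=T x2=T x3=F x4=F x5=F x6=F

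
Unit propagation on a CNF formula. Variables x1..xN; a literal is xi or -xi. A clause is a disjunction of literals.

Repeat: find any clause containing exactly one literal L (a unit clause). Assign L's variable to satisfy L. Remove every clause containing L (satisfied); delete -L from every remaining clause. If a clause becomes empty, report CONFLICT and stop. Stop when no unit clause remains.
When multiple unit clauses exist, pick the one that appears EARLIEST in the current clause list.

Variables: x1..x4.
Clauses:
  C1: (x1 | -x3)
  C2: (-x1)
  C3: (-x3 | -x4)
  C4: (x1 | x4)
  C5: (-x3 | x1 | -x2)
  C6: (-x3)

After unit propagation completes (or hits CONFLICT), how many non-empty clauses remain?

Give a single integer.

Answer: 0

Derivation:
unit clause [-1] forces x1=F; simplify:
  drop 1 from [1, -3] -> [-3]
  drop 1 from [1, 4] -> [4]
  drop 1 from [-3, 1, -2] -> [-3, -2]
  satisfied 1 clause(s); 5 remain; assigned so far: [1]
unit clause [-3] forces x3=F; simplify:
  satisfied 4 clause(s); 1 remain; assigned so far: [1, 3]
unit clause [4] forces x4=T; simplify:
  satisfied 1 clause(s); 0 remain; assigned so far: [1, 3, 4]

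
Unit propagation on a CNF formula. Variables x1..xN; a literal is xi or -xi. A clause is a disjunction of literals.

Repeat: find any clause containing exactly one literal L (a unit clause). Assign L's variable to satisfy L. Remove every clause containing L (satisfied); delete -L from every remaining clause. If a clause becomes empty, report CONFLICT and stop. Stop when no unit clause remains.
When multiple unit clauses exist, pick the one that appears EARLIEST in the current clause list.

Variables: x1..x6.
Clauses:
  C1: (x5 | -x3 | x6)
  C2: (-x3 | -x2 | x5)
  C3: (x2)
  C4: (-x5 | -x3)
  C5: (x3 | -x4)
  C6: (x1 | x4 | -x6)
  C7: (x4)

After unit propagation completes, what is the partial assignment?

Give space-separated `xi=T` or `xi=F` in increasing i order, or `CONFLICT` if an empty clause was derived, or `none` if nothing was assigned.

unit clause [2] forces x2=T; simplify:
  drop -2 from [-3, -2, 5] -> [-3, 5]
  satisfied 1 clause(s); 6 remain; assigned so far: [2]
unit clause [4] forces x4=T; simplify:
  drop -4 from [3, -4] -> [3]
  satisfied 2 clause(s); 4 remain; assigned so far: [2, 4]
unit clause [3] forces x3=T; simplify:
  drop -3 from [5, -3, 6] -> [5, 6]
  drop -3 from [-3, 5] -> [5]
  drop -3 from [-5, -3] -> [-5]
  satisfied 1 clause(s); 3 remain; assigned so far: [2, 3, 4]
unit clause [5] forces x5=T; simplify:
  drop -5 from [-5] -> [] (empty!)
  satisfied 2 clause(s); 1 remain; assigned so far: [2, 3, 4, 5]
CONFLICT (empty clause)

Answer: CONFLICT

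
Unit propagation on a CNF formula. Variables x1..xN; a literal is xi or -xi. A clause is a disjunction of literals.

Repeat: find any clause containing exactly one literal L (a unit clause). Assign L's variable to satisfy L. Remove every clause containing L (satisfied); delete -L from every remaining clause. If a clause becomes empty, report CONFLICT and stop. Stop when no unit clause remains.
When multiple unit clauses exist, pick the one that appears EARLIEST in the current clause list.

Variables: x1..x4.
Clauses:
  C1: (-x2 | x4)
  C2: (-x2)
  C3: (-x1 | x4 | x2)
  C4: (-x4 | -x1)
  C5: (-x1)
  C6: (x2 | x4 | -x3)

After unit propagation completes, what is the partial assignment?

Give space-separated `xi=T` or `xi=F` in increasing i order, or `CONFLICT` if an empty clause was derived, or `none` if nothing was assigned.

Answer: x1=F x2=F

Derivation:
unit clause [-2] forces x2=F; simplify:
  drop 2 from [-1, 4, 2] -> [-1, 4]
  drop 2 from [2, 4, -3] -> [4, -3]
  satisfied 2 clause(s); 4 remain; assigned so far: [2]
unit clause [-1] forces x1=F; simplify:
  satisfied 3 clause(s); 1 remain; assigned so far: [1, 2]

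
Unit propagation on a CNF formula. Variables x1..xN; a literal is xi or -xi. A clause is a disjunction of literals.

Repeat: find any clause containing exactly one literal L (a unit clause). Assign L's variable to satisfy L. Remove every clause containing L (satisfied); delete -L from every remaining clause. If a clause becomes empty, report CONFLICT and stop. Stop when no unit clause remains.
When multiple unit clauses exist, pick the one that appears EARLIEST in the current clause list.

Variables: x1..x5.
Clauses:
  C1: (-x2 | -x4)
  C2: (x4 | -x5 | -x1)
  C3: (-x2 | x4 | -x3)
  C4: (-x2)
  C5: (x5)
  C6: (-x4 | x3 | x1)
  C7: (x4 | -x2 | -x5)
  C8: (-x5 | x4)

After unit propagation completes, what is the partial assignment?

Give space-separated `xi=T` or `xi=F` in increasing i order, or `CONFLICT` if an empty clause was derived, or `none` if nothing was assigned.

Answer: x2=F x4=T x5=T

Derivation:
unit clause [-2] forces x2=F; simplify:
  satisfied 4 clause(s); 4 remain; assigned so far: [2]
unit clause [5] forces x5=T; simplify:
  drop -5 from [4, -5, -1] -> [4, -1]
  drop -5 from [-5, 4] -> [4]
  satisfied 1 clause(s); 3 remain; assigned so far: [2, 5]
unit clause [4] forces x4=T; simplify:
  drop -4 from [-4, 3, 1] -> [3, 1]
  satisfied 2 clause(s); 1 remain; assigned so far: [2, 4, 5]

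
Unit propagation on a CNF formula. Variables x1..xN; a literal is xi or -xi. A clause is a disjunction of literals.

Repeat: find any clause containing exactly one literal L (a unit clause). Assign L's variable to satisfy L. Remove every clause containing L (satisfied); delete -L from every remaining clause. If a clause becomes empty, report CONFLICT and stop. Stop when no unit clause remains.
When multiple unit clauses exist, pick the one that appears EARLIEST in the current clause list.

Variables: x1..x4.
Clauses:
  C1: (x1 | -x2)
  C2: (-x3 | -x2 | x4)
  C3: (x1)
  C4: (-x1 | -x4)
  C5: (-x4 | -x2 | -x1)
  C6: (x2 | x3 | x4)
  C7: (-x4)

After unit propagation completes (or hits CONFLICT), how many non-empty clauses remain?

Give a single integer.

unit clause [1] forces x1=T; simplify:
  drop -1 from [-1, -4] -> [-4]
  drop -1 from [-4, -2, -1] -> [-4, -2]
  satisfied 2 clause(s); 5 remain; assigned so far: [1]
unit clause [-4] forces x4=F; simplify:
  drop 4 from [-3, -2, 4] -> [-3, -2]
  drop 4 from [2, 3, 4] -> [2, 3]
  satisfied 3 clause(s); 2 remain; assigned so far: [1, 4]

Answer: 2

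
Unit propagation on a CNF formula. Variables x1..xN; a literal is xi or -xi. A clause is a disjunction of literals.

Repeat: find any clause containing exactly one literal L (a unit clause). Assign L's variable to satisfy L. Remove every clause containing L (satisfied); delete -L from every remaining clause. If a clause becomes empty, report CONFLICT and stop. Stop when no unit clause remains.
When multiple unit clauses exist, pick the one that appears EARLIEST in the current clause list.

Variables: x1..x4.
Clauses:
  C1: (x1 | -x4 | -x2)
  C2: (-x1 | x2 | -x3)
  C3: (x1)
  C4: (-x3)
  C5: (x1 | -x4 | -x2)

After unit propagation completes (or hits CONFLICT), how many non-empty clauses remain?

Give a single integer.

Answer: 0

Derivation:
unit clause [1] forces x1=T; simplify:
  drop -1 from [-1, 2, -3] -> [2, -3]
  satisfied 3 clause(s); 2 remain; assigned so far: [1]
unit clause [-3] forces x3=F; simplify:
  satisfied 2 clause(s); 0 remain; assigned so far: [1, 3]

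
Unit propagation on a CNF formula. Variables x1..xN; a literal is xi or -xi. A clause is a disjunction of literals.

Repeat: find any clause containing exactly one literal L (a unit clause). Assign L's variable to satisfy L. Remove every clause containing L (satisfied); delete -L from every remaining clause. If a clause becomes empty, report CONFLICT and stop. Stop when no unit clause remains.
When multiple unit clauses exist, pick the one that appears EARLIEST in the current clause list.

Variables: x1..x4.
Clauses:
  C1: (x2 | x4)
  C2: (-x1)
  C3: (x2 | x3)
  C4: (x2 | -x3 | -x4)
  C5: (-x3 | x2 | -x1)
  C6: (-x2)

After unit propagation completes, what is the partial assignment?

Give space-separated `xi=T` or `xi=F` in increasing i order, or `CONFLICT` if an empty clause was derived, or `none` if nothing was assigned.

Answer: CONFLICT

Derivation:
unit clause [-1] forces x1=F; simplify:
  satisfied 2 clause(s); 4 remain; assigned so far: [1]
unit clause [-2] forces x2=F; simplify:
  drop 2 from [2, 4] -> [4]
  drop 2 from [2, 3] -> [3]
  drop 2 from [2, -3, -4] -> [-3, -4]
  satisfied 1 clause(s); 3 remain; assigned so far: [1, 2]
unit clause [4] forces x4=T; simplify:
  drop -4 from [-3, -4] -> [-3]
  satisfied 1 clause(s); 2 remain; assigned so far: [1, 2, 4]
unit clause [3] forces x3=T; simplify:
  drop -3 from [-3] -> [] (empty!)
  satisfied 1 clause(s); 1 remain; assigned so far: [1, 2, 3, 4]
CONFLICT (empty clause)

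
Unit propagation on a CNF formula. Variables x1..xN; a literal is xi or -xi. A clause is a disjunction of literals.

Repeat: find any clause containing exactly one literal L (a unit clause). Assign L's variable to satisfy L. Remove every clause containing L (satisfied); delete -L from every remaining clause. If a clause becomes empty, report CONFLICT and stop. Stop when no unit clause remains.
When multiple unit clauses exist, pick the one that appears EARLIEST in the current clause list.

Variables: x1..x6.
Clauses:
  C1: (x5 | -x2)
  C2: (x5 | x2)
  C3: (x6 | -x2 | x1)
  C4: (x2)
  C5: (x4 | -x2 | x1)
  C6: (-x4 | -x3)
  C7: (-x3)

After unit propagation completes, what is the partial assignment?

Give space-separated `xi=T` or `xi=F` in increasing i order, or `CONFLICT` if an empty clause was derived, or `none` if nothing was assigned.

unit clause [2] forces x2=T; simplify:
  drop -2 from [5, -2] -> [5]
  drop -2 from [6, -2, 1] -> [6, 1]
  drop -2 from [4, -2, 1] -> [4, 1]
  satisfied 2 clause(s); 5 remain; assigned so far: [2]
unit clause [5] forces x5=T; simplify:
  satisfied 1 clause(s); 4 remain; assigned so far: [2, 5]
unit clause [-3] forces x3=F; simplify:
  satisfied 2 clause(s); 2 remain; assigned so far: [2, 3, 5]

Answer: x2=T x3=F x5=T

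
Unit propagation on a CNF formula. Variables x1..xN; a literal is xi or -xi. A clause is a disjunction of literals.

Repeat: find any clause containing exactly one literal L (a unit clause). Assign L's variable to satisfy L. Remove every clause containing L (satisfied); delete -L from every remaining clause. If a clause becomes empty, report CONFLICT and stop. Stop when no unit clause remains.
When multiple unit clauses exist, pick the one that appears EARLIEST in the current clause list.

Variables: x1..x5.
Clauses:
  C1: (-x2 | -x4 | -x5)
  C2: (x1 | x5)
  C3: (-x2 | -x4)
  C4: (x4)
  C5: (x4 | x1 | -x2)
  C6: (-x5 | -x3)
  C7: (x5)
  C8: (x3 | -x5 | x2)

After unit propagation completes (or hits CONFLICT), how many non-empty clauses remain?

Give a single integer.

Answer: 0

Derivation:
unit clause [4] forces x4=T; simplify:
  drop -4 from [-2, -4, -5] -> [-2, -5]
  drop -4 from [-2, -4] -> [-2]
  satisfied 2 clause(s); 6 remain; assigned so far: [4]
unit clause [-2] forces x2=F; simplify:
  drop 2 from [3, -5, 2] -> [3, -5]
  satisfied 2 clause(s); 4 remain; assigned so far: [2, 4]
unit clause [5] forces x5=T; simplify:
  drop -5 from [-5, -3] -> [-3]
  drop -5 from [3, -5] -> [3]
  satisfied 2 clause(s); 2 remain; assigned so far: [2, 4, 5]
unit clause [-3] forces x3=F; simplify:
  drop 3 from [3] -> [] (empty!)
  satisfied 1 clause(s); 1 remain; assigned so far: [2, 3, 4, 5]
CONFLICT (empty clause)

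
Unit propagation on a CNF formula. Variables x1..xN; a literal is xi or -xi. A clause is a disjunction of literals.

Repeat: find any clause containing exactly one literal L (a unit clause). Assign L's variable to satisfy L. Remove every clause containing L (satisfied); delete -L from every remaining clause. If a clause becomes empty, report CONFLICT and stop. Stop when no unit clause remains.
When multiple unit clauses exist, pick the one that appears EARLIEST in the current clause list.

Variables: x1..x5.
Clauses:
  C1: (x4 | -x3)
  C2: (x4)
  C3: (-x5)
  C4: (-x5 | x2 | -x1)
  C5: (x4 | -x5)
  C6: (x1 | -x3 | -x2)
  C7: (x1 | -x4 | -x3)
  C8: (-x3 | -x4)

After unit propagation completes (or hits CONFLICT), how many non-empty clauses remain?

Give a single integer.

Answer: 0

Derivation:
unit clause [4] forces x4=T; simplify:
  drop -4 from [1, -4, -3] -> [1, -3]
  drop -4 from [-3, -4] -> [-3]
  satisfied 3 clause(s); 5 remain; assigned so far: [4]
unit clause [-5] forces x5=F; simplify:
  satisfied 2 clause(s); 3 remain; assigned so far: [4, 5]
unit clause [-3] forces x3=F; simplify:
  satisfied 3 clause(s); 0 remain; assigned so far: [3, 4, 5]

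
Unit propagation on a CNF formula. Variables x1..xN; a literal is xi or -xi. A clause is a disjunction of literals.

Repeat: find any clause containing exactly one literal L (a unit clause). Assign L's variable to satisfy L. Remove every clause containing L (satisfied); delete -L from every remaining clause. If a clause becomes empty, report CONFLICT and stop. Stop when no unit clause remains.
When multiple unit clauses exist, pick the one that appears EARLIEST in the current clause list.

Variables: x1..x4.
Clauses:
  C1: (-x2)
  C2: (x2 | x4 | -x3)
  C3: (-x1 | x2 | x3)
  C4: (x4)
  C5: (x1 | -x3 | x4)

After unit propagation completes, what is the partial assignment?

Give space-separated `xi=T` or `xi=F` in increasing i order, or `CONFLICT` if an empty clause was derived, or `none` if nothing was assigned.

Answer: x2=F x4=T

Derivation:
unit clause [-2] forces x2=F; simplify:
  drop 2 from [2, 4, -3] -> [4, -3]
  drop 2 from [-1, 2, 3] -> [-1, 3]
  satisfied 1 clause(s); 4 remain; assigned so far: [2]
unit clause [4] forces x4=T; simplify:
  satisfied 3 clause(s); 1 remain; assigned so far: [2, 4]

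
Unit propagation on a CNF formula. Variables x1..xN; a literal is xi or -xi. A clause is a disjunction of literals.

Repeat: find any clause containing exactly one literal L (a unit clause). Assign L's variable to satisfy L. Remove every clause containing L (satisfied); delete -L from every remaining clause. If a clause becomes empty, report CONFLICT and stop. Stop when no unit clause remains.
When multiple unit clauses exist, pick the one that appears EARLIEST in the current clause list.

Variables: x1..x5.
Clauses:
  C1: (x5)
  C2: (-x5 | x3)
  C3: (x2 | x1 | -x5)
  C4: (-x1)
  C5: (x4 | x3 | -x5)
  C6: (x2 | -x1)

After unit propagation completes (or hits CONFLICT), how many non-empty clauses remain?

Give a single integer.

Answer: 0

Derivation:
unit clause [5] forces x5=T; simplify:
  drop -5 from [-5, 3] -> [3]
  drop -5 from [2, 1, -5] -> [2, 1]
  drop -5 from [4, 3, -5] -> [4, 3]
  satisfied 1 clause(s); 5 remain; assigned so far: [5]
unit clause [3] forces x3=T; simplify:
  satisfied 2 clause(s); 3 remain; assigned so far: [3, 5]
unit clause [-1] forces x1=F; simplify:
  drop 1 from [2, 1] -> [2]
  satisfied 2 clause(s); 1 remain; assigned so far: [1, 3, 5]
unit clause [2] forces x2=T; simplify:
  satisfied 1 clause(s); 0 remain; assigned so far: [1, 2, 3, 5]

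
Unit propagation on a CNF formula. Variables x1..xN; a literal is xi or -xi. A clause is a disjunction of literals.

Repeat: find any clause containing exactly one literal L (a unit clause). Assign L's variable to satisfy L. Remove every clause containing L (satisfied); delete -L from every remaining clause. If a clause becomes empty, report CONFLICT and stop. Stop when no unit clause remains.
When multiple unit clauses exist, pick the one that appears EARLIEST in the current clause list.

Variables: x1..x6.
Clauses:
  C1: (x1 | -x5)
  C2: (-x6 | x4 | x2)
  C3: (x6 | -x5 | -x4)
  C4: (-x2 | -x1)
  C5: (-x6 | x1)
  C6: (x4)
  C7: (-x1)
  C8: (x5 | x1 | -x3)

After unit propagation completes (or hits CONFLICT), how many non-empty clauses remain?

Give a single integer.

unit clause [4] forces x4=T; simplify:
  drop -4 from [6, -5, -4] -> [6, -5]
  satisfied 2 clause(s); 6 remain; assigned so far: [4]
unit clause [-1] forces x1=F; simplify:
  drop 1 from [1, -5] -> [-5]
  drop 1 from [-6, 1] -> [-6]
  drop 1 from [5, 1, -3] -> [5, -3]
  satisfied 2 clause(s); 4 remain; assigned so far: [1, 4]
unit clause [-5] forces x5=F; simplify:
  drop 5 from [5, -3] -> [-3]
  satisfied 2 clause(s); 2 remain; assigned so far: [1, 4, 5]
unit clause [-6] forces x6=F; simplify:
  satisfied 1 clause(s); 1 remain; assigned so far: [1, 4, 5, 6]
unit clause [-3] forces x3=F; simplify:
  satisfied 1 clause(s); 0 remain; assigned so far: [1, 3, 4, 5, 6]

Answer: 0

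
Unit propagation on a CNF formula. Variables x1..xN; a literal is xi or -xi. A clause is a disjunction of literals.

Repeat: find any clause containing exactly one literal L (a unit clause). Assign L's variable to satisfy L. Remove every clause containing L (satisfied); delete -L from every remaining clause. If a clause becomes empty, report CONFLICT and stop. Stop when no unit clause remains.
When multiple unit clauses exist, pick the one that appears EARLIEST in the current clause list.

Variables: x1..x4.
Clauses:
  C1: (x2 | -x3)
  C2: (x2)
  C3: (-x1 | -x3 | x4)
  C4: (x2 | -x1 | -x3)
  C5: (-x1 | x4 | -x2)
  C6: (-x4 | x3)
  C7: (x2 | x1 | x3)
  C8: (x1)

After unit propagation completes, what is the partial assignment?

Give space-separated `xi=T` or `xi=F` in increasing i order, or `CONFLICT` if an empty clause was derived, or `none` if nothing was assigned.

Answer: x1=T x2=T x3=T x4=T

Derivation:
unit clause [2] forces x2=T; simplify:
  drop -2 from [-1, 4, -2] -> [-1, 4]
  satisfied 4 clause(s); 4 remain; assigned so far: [2]
unit clause [1] forces x1=T; simplify:
  drop -1 from [-1, -3, 4] -> [-3, 4]
  drop -1 from [-1, 4] -> [4]
  satisfied 1 clause(s); 3 remain; assigned so far: [1, 2]
unit clause [4] forces x4=T; simplify:
  drop -4 from [-4, 3] -> [3]
  satisfied 2 clause(s); 1 remain; assigned so far: [1, 2, 4]
unit clause [3] forces x3=T; simplify:
  satisfied 1 clause(s); 0 remain; assigned so far: [1, 2, 3, 4]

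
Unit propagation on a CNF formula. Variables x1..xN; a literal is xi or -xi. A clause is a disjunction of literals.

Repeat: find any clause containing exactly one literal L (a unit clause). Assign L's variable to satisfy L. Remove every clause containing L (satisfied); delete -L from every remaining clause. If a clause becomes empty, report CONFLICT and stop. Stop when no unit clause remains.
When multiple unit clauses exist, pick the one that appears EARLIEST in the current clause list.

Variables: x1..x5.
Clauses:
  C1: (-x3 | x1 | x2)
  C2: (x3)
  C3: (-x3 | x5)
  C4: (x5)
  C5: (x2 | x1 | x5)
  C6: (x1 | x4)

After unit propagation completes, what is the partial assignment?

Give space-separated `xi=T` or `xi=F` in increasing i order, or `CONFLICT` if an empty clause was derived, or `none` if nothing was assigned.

unit clause [3] forces x3=T; simplify:
  drop -3 from [-3, 1, 2] -> [1, 2]
  drop -3 from [-3, 5] -> [5]
  satisfied 1 clause(s); 5 remain; assigned so far: [3]
unit clause [5] forces x5=T; simplify:
  satisfied 3 clause(s); 2 remain; assigned so far: [3, 5]

Answer: x3=T x5=T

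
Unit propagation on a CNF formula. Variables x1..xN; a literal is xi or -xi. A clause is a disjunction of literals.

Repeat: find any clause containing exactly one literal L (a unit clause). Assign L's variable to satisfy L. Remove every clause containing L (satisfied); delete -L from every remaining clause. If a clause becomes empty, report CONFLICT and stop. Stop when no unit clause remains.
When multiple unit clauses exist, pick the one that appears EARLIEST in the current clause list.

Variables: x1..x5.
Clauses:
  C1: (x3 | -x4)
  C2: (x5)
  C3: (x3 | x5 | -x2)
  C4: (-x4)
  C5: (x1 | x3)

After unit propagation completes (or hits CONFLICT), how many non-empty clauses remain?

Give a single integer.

unit clause [5] forces x5=T; simplify:
  satisfied 2 clause(s); 3 remain; assigned so far: [5]
unit clause [-4] forces x4=F; simplify:
  satisfied 2 clause(s); 1 remain; assigned so far: [4, 5]

Answer: 1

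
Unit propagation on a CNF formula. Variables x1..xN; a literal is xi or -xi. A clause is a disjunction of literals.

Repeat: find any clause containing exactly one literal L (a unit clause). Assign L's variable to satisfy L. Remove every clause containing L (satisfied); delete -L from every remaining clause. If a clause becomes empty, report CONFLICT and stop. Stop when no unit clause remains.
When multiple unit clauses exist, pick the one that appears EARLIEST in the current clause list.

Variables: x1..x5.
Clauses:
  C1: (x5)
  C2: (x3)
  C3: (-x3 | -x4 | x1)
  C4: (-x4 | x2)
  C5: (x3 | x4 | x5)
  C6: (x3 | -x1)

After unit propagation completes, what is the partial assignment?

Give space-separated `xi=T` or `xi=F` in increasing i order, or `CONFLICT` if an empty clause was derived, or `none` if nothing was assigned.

Answer: x3=T x5=T

Derivation:
unit clause [5] forces x5=T; simplify:
  satisfied 2 clause(s); 4 remain; assigned so far: [5]
unit clause [3] forces x3=T; simplify:
  drop -3 from [-3, -4, 1] -> [-4, 1]
  satisfied 2 clause(s); 2 remain; assigned so far: [3, 5]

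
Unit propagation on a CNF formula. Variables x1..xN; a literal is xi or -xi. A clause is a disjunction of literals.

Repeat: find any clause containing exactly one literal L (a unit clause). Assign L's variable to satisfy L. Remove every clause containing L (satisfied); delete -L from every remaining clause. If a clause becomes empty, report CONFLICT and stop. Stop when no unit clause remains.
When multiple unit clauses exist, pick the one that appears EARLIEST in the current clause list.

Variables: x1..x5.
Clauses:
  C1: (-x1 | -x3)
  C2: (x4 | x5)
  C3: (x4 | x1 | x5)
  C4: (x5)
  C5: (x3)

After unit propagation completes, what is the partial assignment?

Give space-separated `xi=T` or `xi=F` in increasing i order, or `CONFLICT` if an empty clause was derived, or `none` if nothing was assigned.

Answer: x1=F x3=T x5=T

Derivation:
unit clause [5] forces x5=T; simplify:
  satisfied 3 clause(s); 2 remain; assigned so far: [5]
unit clause [3] forces x3=T; simplify:
  drop -3 from [-1, -3] -> [-1]
  satisfied 1 clause(s); 1 remain; assigned so far: [3, 5]
unit clause [-1] forces x1=F; simplify:
  satisfied 1 clause(s); 0 remain; assigned so far: [1, 3, 5]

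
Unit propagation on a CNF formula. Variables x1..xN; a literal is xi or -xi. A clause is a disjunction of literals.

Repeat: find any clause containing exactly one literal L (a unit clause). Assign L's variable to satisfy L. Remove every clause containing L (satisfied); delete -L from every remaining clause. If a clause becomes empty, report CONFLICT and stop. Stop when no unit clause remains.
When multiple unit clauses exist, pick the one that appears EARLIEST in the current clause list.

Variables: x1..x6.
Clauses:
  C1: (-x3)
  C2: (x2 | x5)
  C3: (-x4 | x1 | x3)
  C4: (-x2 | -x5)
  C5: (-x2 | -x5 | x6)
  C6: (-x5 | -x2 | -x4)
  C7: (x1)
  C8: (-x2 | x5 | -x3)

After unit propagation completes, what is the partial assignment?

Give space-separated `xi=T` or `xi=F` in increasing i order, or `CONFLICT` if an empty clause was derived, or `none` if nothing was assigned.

unit clause [-3] forces x3=F; simplify:
  drop 3 from [-4, 1, 3] -> [-4, 1]
  satisfied 2 clause(s); 6 remain; assigned so far: [3]
unit clause [1] forces x1=T; simplify:
  satisfied 2 clause(s); 4 remain; assigned so far: [1, 3]

Answer: x1=T x3=F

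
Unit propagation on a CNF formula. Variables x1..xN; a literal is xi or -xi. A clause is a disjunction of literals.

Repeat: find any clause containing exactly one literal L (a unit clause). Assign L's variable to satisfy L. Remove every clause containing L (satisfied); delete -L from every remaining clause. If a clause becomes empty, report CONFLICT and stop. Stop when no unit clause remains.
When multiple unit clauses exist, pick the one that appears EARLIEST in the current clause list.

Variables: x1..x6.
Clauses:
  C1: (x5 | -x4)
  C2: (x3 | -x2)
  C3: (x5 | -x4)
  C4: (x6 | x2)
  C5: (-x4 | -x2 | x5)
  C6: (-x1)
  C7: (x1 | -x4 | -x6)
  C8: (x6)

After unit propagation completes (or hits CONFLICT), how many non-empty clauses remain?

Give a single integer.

Answer: 1

Derivation:
unit clause [-1] forces x1=F; simplify:
  drop 1 from [1, -4, -6] -> [-4, -6]
  satisfied 1 clause(s); 7 remain; assigned so far: [1]
unit clause [6] forces x6=T; simplify:
  drop -6 from [-4, -6] -> [-4]
  satisfied 2 clause(s); 5 remain; assigned so far: [1, 6]
unit clause [-4] forces x4=F; simplify:
  satisfied 4 clause(s); 1 remain; assigned so far: [1, 4, 6]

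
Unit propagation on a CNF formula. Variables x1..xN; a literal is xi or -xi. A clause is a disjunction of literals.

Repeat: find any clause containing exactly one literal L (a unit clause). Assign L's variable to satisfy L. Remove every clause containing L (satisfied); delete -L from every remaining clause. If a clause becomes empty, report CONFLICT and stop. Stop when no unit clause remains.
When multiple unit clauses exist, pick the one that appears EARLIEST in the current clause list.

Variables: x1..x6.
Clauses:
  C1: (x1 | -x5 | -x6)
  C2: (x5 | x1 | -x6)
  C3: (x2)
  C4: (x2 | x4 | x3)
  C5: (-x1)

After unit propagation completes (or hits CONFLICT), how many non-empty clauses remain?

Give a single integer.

unit clause [2] forces x2=T; simplify:
  satisfied 2 clause(s); 3 remain; assigned so far: [2]
unit clause [-1] forces x1=F; simplify:
  drop 1 from [1, -5, -6] -> [-5, -6]
  drop 1 from [5, 1, -6] -> [5, -6]
  satisfied 1 clause(s); 2 remain; assigned so far: [1, 2]

Answer: 2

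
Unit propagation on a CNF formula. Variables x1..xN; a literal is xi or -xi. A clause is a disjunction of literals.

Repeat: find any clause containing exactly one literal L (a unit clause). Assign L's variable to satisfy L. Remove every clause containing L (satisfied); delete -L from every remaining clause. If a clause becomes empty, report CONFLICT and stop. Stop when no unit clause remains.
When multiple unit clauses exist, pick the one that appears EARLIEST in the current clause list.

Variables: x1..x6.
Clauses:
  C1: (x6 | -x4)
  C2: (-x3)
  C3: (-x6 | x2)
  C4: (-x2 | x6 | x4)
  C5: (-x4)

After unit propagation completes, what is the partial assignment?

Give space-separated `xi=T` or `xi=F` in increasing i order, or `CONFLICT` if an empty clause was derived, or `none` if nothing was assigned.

Answer: x3=F x4=F

Derivation:
unit clause [-3] forces x3=F; simplify:
  satisfied 1 clause(s); 4 remain; assigned so far: [3]
unit clause [-4] forces x4=F; simplify:
  drop 4 from [-2, 6, 4] -> [-2, 6]
  satisfied 2 clause(s); 2 remain; assigned so far: [3, 4]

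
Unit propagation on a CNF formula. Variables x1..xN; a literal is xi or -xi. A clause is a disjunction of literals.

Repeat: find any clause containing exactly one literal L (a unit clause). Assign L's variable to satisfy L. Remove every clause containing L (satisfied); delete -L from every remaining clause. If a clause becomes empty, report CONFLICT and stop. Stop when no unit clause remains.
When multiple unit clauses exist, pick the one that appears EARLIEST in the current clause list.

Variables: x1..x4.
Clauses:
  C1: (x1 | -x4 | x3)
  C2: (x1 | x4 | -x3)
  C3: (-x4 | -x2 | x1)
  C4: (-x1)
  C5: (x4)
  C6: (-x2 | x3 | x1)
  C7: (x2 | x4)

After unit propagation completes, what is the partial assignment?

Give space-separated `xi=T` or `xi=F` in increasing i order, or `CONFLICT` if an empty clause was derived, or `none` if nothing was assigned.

Answer: x1=F x2=F x3=T x4=T

Derivation:
unit clause [-1] forces x1=F; simplify:
  drop 1 from [1, -4, 3] -> [-4, 3]
  drop 1 from [1, 4, -3] -> [4, -3]
  drop 1 from [-4, -2, 1] -> [-4, -2]
  drop 1 from [-2, 3, 1] -> [-2, 3]
  satisfied 1 clause(s); 6 remain; assigned so far: [1]
unit clause [4] forces x4=T; simplify:
  drop -4 from [-4, 3] -> [3]
  drop -4 from [-4, -2] -> [-2]
  satisfied 3 clause(s); 3 remain; assigned so far: [1, 4]
unit clause [3] forces x3=T; simplify:
  satisfied 2 clause(s); 1 remain; assigned so far: [1, 3, 4]
unit clause [-2] forces x2=F; simplify:
  satisfied 1 clause(s); 0 remain; assigned so far: [1, 2, 3, 4]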